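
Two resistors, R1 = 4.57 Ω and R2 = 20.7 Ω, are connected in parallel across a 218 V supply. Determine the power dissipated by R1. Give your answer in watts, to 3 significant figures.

R1 sits directly across the source, so P = V²/R with V = 218 V.
P_R1 = V² / R1 = (218)² / 4.57 Ω = 10400 W

10400 W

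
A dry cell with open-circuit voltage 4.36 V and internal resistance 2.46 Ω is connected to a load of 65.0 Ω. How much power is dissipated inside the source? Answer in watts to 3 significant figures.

The internal resistance carries the same current as the load; P_int = I²r.
I = ε / (r + R) = 4.36 / (2.46 + 65.0) = 0.06463 A
P_int = I² r = (0.06463)² × 2.46 = 0.01028 W

0.0103 W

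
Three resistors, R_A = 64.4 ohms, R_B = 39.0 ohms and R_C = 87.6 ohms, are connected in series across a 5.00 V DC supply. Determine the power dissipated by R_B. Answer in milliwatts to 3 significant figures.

26.7 mW

In a series string the same current flows through every resistor — find that current, then P = I²R for the one we want.
R_total = 64.4 + 39.0 + 87.6 = 191.0 Ω
I = V / R_total = 5.00 / 191.0 = 0.02618 A
P_R_B = I² × R_B = (0.02618)² × 39.0 = 0.02673 W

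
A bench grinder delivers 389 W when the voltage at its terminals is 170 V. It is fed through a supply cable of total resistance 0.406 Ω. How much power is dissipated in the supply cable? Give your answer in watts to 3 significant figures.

2.13 W

Line loss is just I²R for the cable — we know both I and R_line directly.
I = P / V = 389 / 170 = 2.288 A through the supply cable.
P_line = I² R_line = (2.288)² × 0.406 = 2.126 W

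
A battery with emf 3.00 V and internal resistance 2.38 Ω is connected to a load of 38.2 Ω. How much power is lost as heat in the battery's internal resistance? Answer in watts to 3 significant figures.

r is in series with the load, so it carries the full circuit current — the loss in it is I²r.
I = ε / (r + R) = 3.00 / (2.38 + 38.2) = 0.07393 A
P_int = I² r = (0.07393)² × 2.38 = 0.01301 W

0.0130 W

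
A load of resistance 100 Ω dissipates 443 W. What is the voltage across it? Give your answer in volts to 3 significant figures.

Inverting the appropriate power form: V = √(P R).
V = √(443 × 100) = 210.5 V

210 V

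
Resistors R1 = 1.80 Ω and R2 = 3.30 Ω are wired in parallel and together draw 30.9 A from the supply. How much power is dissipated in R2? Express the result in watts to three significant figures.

392 W

We need the common branch voltage; get it from I_total × R_eq, then P = V²/R for the branch.
1/R_eq = 1/1.80 + 1/3.30 ⇒ R_eq = 1.165 Ω
V = I_total × R_eq = 30.90 × 1.165 = 35.99 V
P_R2 = V² / R2 = (35.99)² / 3.30 = 392.5 W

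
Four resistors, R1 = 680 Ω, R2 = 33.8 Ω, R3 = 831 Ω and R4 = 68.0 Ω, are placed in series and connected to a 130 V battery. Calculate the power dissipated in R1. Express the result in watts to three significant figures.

4.42 W

The current is common to all series resistors; compute it, then apply P = I²R for the target.
R_total = 680 + 33.8 + 831 + 68.0 = 1613 Ω
I = V / R_total = 130 / 1613 = 0.08061 A
P_R1 = I² × R1 = (0.08061)² × 680 = 4.418 W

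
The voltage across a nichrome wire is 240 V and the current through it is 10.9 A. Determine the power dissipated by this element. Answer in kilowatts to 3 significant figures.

With V and I both given, power follows immediately from P = V I.
P = 240 V × 10.90 A = 2616 W

2.62 kW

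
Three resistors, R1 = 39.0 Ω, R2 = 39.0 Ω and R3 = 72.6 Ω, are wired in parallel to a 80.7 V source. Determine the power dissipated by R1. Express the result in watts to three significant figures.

167 W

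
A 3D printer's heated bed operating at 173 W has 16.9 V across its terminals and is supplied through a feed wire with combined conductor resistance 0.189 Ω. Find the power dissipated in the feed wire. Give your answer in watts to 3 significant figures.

19.8 W

The feed wire and load are in series, so the same current flows in both; the loss is I²R_line.
I = P / V = 173 / 16.9 = 10.24 A through the feed wire.
P_line = I² R_line = (10.24)² × 0.189 = 19.81 W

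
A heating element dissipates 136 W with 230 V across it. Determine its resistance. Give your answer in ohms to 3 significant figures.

389 Ω

Inverting the appropriate power form: R = V² / P.
R = (230)² / 136 = 389.0 Ω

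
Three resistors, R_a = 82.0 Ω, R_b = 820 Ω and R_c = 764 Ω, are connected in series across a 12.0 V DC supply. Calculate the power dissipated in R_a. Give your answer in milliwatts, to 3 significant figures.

Every series element carries the same I. Get I from the total resistance, then P = I² × R_a.
R_total = 82.0 + 820 + 764 = 1666 Ω
I = V / R_total = 12.0 / 1666 = 0.007203 A
P_R_a = I² × R_a = (0.007203)² × 82.0 = 0.004254 W

4.25 mW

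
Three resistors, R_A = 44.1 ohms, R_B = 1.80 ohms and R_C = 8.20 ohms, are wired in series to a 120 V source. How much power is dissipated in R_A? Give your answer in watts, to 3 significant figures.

217 W

Every series element carries the same I. Get I from the total resistance, then P = I² × R_A.
R_total = 44.1 + 1.80 + 8.20 = 54.10 Ω
I = V / R_total = 120 / 54.10 = 2.218 A
P_R_A = I² × R_A = (2.218)² × 44.1 = 217.0 W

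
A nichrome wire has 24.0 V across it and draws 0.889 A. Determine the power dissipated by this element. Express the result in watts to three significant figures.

V and I are known directly — P = V I, no intermediate step needed.
P = 24.0 V × 0.8890 A = 21.34 W

21.3 W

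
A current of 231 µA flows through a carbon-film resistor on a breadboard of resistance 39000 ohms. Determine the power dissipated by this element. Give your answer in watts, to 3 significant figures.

0.00208 W

Current and resistance are given, so P = I²R is the direct form.
P = (0.0002310 A)² × 39000 Ω = 0.002081 W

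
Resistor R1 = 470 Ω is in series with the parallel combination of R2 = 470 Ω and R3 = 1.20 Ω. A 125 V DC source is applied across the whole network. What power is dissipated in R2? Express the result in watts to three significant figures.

0.000215 W

Collapse R2‖R3 to a single equivalent, reducing the network to two series elements.
R_p = (470×1.20)/(470+1.20) = 1.197 Ω
R_total = 470 + 1.197 = 471.2 Ω
I = V / R_total = 125 / 471.2 = 0.2653 A
Voltage across the parallel pair: V_p = I × R_p = 0.2653 × 1.197 = 0.3175 V
With V_p across R2, its power is V_p²/R2.
P_R2 = (0.3175)² / 470 = 0.0002145 W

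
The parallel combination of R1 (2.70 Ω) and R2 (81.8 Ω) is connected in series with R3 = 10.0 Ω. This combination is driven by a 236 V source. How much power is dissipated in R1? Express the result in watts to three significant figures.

886 W

First find R_p for the parallel pair, then treat R_p + R3 as a series loop.
R_p = (2.70×81.8)/(2.70+81.8) = 2.614 Ω
R_total = R_p + 10.0 = 2.614 + 10.0 = 12.61 Ω
I = V / R_total = 236 / 12.61 = 18.71 A
Voltage across the parallel pair: V_p = I × R_p = 18.71 × 2.614 = 48.90 V
R1 sits across V_p; its power is V_p²/R.
P_R1 = (48.90)² / 2.70 = 885.7 W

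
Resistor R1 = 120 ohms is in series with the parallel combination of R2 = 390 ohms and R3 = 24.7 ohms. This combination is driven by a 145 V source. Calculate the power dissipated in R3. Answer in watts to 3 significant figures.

22.4 W

Collapse R2‖R3 to a single equivalent, reducing the network to two series elements.
R_p = (390×24.7)/(390+24.7) = 23.23 Ω
R_total = 120 + 23.23 = 143.2 Ω
I = V / R_total = 145 / 143.2 = 1.012 A
Voltage across the parallel pair: V_p = I × R_p = 1.012 × 23.23 = 23.52 V
R3 sees V_p directly, so P = V_p² / R3.
P_R3 = (23.52)² / 24.7 = 22.39 W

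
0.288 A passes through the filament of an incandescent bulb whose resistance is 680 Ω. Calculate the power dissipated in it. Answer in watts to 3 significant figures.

With I and R stated, P = I²R applies in one step.
P = (0.2880 A)² × 680 Ω = 56.40 W

56.4 W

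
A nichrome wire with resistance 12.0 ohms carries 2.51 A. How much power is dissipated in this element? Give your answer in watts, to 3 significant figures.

With I and R stated, P = I²R applies in one step.
P = (2.510 A)² × 12.0 Ω = 75.60 W

75.6 W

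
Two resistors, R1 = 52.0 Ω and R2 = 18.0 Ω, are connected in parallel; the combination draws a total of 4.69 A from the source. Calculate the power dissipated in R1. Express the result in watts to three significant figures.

Parallel branches share V, not I — compute V via R_eq, then use V²/R for the target branch.
1/R_eq = 1/52.0 + 1/18.0 ⇒ R_eq = 13.37 Ω
V = I_total × R_eq = 4.690 × 13.37 = 62.71 V
P_R1 = V² / R1 = (62.71)² / 52.0 = 75.63 W

75.6 W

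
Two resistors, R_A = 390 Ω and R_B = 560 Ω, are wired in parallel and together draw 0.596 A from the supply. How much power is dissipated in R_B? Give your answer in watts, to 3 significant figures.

33.5 W

Parallel branches share V, not I — compute V via R_eq, then use V²/R for the target branch.
1/R_eq = 1/390 + 1/560 ⇒ R_eq = 229.9 Ω
V = I_total × R_eq = 0.5960 × 229.9 = 137.0 V
P_R_B = V² / R_B = (137.0)² / 560 = 33.52 W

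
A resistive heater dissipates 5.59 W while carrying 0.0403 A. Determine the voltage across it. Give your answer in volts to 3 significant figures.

From P = V I = I²R = V²/R, with the two given quantities we get V = P / I.
V = 5.59 / 0.04030 = 138.7 V

139 V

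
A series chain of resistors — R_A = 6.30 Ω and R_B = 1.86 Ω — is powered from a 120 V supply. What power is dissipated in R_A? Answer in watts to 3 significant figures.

Since the resistors are in series they all carry the loop current I = V/R_total; the power in any one is I²R.
R_total = 6.30 + 1.86 = 8.160 Ω
I = V / R_total = 120 / 8.160 = 14.71 A
P_R_A = I² × R_A = (14.71)² × 6.30 = 1362 W

1360 W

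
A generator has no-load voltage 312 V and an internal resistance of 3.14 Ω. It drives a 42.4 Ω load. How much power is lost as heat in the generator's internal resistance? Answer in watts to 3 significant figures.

r is in series with the load, so it carries the full circuit current — the loss in it is I²r.
I = ε / (r + R) = 312 / (3.14 + 42.4) = 6.851 A
P_int = I² r = (6.851)² × 3.14 = 147.4 W

147 W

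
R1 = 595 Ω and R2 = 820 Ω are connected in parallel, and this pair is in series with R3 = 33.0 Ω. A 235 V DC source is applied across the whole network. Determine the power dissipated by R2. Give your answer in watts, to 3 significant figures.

Collapse the R1‖R2 pair into one equivalent R_p; then R_p and R3 form a series string.
R_p = (595×820)/(595+820) = 344.8 Ω
R_total = R_p + 33.0 = 344.8 + 33.0 = 377.8 Ω
I = V / R_total = 235 / 377.8 = 0.6220 A
Voltage across the parallel pair: V_p = I × R_p = 0.6220 × 344.8 = 214.5 V
R2 sits across V_p; its power is V_p²/R.
P_R2 = (214.5)² / 820 = 56.10 W

56.1 W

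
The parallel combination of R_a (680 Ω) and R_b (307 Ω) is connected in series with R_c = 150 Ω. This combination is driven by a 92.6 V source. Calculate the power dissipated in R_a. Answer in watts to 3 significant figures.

Reduce the parallel combination to a single R_p; the circuit then becomes R_p in series with the remaining resistor.
R_p = (680×307)/(680+307) = 211.5 Ω
R_total = R_p + 150 = 211.5 + 150 = 361.5 Ω
I = V / R_total = 92.6 / 361.5 = 0.2561 A
Voltage across the parallel pair: V_p = I × R_p = 0.2561 × 211.5 = 54.18 V
R_a sits across V_p; its power is V_p²/R.
P_R_a = (54.18)² / 680 = 4.317 W

4.32 W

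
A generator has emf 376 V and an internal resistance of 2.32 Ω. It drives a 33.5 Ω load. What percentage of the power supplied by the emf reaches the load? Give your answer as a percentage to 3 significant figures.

Both r and R carry the same current, so the power split is just the resistance split: η = R/(R+r).
η = R / (R + r) = 33.5 / (33.5 + 2.32) = 0.9352

93.5 %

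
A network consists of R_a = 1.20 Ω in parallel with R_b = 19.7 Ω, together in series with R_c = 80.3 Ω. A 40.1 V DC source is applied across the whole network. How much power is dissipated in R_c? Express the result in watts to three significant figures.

Combine R_a and R_b into their parallel equivalent first, reducing the network to two series resistors.
R_p = (1.20×19.7)/(1.20+19.7) = 1.131 Ω
R_total = R_p + 80.3 = 1.131 + 80.3 = 81.43 Ω
I = V / R_total = 40.1 / 81.43 = 0.4924 A
R_c carries the full series current, so P = I²R.
P_R_c = (0.4924)² × 80.3 = 19.47 W

19.5 W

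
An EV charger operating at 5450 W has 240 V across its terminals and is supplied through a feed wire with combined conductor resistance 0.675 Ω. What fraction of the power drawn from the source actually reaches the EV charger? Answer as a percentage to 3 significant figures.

I = P / V = 5450 / 240 = 22.71 A through the feed wire.
P_line = I² R_line = (22.71)² × 0.675 = 348.1 W
P_source = P_load + P_line = 5450 + 348.1 = 5798 W
η = P_load / P_source = 5450 / 5798 = 0.9400

94.0 %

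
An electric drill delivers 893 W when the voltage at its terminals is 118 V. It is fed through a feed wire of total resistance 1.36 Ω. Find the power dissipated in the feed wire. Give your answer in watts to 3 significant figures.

77.9 W

The feed wire and load are in series, so the same current flows in both; the loss is I²R_line.
I = P / V = 893 / 118 = 7.568 A through the feed wire.
P_line = I² R_line = (7.568)² × 1.36 = 77.89 W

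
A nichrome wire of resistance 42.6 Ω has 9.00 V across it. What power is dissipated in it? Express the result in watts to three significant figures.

1.90 W

Voltage and resistance are given, so P = V²/R is the one-step route.
P = (9.00 V)² / 42.6 Ω = 1.901 W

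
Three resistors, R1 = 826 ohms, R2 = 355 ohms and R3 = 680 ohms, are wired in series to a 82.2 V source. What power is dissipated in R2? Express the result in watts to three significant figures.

In a series string the same current flows through every resistor — find that current, then P = I²R for the one we want.
R_total = 826 + 355 + 680 = 1861 Ω
I = V / R_total = 82.2 / 1861 = 0.04417 A
P_R2 = I² × R2 = (0.04417)² × 355 = 0.6926 W

0.693 W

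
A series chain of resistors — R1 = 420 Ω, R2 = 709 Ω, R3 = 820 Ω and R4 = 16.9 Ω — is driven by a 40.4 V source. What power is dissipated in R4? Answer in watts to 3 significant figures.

The current is common to all series resistors; compute it, then apply P = I²R for the target.
R_total = 420 + 709 + 820 + 16.9 = 1966 Ω
I = V / R_total = 40.4 / 1966 = 0.02055 A
P_R4 = I² × R4 = (0.02055)² × 16.9 = 0.007137 W

0.00714 W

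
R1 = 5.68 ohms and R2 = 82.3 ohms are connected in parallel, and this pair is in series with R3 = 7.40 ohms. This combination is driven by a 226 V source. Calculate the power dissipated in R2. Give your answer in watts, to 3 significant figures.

Reduce the parallel combination to a single R_p; the circuit then becomes R_p in series with the remaining resistor.
R_p = (5.68×82.3)/(5.68+82.3) = 5.313 Ω
R_total = R_p + 7.40 = 5.313 + 7.40 = 12.71 Ω
I = V / R_total = 226 / 12.71 = 17.78 A
Voltage across the parallel pair: V_p = I × R_p = 17.78 × 5.313 = 94.45 V
R2 sits across V_p; its power is V_p²/R.
P_R2 = (94.45)² / 82.3 = 108.4 W

108 W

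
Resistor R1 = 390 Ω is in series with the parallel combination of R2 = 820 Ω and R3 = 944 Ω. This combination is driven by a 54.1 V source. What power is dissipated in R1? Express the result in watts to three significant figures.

First combine the parallel branches into one equivalent R_p, then R1 + R_p is a series pair.
R_p = (820×944)/(820+944) = 438.8 Ω
R_total = 390 + 438.8 = 828.8 Ω
I = V / R_total = 54.1 / 828.8 = 0.06527 A
The full supply current passes through R1: P = I²R.
P_R1 = (0.06527)² × 390 = 1.662 W

1.66 W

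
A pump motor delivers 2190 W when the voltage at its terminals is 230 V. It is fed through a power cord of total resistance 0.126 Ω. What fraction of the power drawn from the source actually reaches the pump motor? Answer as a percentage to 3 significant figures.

I = P / V = 2190 / 230 = 9.522 A through the power cord.
P_line = I² R_line = (9.522)² × 0.126 = 11.42 W
P_source = P_load + P_line = 2190 + 11.42 = 2201 W
η = P_load / P_source = 2190 / 2201 = 0.9948

99.5 %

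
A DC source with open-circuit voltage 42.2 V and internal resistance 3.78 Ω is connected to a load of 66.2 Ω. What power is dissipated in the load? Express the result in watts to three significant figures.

Load and internal resistance form a series loop — compute the loop current, then the load power via I²R.
I = ε / (r + R) = 42.2 / (3.78 + 66.2) = 0.6030 A
P_load = I² R = (0.6030)² × 66.2 = 24.07 W

24.1 W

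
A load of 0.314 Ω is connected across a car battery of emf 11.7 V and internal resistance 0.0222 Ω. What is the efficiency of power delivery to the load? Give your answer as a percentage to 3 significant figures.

93.4 %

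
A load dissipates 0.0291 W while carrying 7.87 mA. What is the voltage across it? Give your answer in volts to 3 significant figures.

3.70 V

From P = V I = I²R = V²/R, with the two given quantities we get V = P / I.
V = 0.0291 / 0.007870 = 3.698 V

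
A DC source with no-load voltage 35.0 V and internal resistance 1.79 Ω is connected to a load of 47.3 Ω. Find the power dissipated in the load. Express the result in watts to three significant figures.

24.0 W

Load and internal resistance form a series loop — compute the loop current, then the load power via I²R.
I = ε / (r + R) = 35.0 / (1.79 + 47.3) = 0.7130 A
P_load = I² R = (0.7130)² × 47.3 = 24.04 W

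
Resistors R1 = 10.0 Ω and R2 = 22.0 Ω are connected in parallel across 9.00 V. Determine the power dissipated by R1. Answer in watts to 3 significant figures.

8.10 W

Parallel branches share the same voltage; P = V²/R gives the branch power in one step.
P_R1 = V² / R1 = (9.00)² / 10.0 Ω = 8.100 W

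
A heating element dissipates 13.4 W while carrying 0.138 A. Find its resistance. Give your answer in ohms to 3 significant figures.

704 Ω

Inverting the appropriate power form: R = P / I².
R = 13.4 / (0.1380)² = 703.6 Ω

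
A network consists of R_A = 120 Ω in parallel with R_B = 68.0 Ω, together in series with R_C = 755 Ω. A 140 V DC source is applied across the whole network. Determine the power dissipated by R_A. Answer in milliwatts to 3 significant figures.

483 mW

Collapse the R_A‖R_B pair into one equivalent R_p; then R_p and R_C form a series string.
R_p = (120×68.0)/(120+68.0) = 43.40 Ω
R_total = R_p + 755 = 43.40 + 755 = 798.4 Ω
I = V / R_total = 140 / 798.4 = 0.1753 A
Voltage across the parallel pair: V_p = I × R_p = 0.1753 × 43.40 = 7.611 V
R_A sits across V_p; its power is V_p²/R.
P_R_A = (7.611)² / 120 = 0.4827 W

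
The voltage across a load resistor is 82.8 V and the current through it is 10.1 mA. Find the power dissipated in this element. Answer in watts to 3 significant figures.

Since both terminal voltage and current are stated, P = V I gives the power in one step.
P = 82.8 V × 0.01010 A = 0.8363 W

0.836 W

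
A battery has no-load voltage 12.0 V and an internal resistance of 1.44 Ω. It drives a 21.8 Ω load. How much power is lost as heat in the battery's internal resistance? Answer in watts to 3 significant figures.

Internal loss is I²r, with I set by the total series resistance r+R.
I = ε / (r + R) = 12.0 / (1.44 + 21.8) = 0.5164 A
P_int = I² r = (0.5164)² × 1.44 = 0.3839 W

0.384 W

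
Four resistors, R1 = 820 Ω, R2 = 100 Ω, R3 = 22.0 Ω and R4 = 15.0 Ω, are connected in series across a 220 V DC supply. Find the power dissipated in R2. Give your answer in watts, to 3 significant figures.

Every series element carries the same I. Get I from the total resistance, then P = I² × R2.
R_total = 820 + 100 + 22.0 + 15.0 = 957.0 Ω
I = V / R_total = 220 / 957.0 = 0.2299 A
P_R2 = I² × R2 = (0.2299)² × 100 = 5.285 W

5.28 W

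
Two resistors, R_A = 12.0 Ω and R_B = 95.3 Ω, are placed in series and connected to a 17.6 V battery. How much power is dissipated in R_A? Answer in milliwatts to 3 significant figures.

323 mW

In a series string the same current flows through every resistor — find that current, then P = I²R for the one we want.
R_total = 12.0 + 95.3 = 107.3 Ω
I = V / R_total = 17.6 / 107.3 = 0.1640 A
P_R_A = I² × R_A = (0.1640)² × 12.0 = 0.3229 W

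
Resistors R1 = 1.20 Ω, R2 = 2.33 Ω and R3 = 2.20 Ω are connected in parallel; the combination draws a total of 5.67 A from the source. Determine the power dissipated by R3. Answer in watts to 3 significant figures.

We need the common branch voltage; get it from I_total × R_eq, then P = V²/R for the branch.
1/R_eq = 1/1.20 + 1/2.33 + 1/2.20 ⇒ R_eq = 0.5824 Ω
V = I_total × R_eq = 5.670 × 0.5824 = 3.302 V
P_R3 = V² / R3 = (3.302)² / 2.20 = 4.956 W

4.96 W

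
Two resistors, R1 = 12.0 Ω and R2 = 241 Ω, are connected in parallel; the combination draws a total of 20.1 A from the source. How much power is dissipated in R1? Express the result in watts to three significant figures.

4400 W

We need the common branch voltage; get it from I_total × R_eq, then P = V²/R for the branch.
1/R_eq = 1/12.0 + 1/241 ⇒ R_eq = 11.43 Ω
V = I_total × R_eq = 20.10 × 11.43 = 229.8 V
P_R1 = V² / R1 = (229.8)² / 12.0 = 4399 W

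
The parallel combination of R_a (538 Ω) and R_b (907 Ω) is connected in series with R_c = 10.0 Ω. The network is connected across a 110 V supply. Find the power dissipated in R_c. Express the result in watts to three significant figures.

1.00 W

Combine R_a and R_b into their parallel equivalent first, reducing the network to two series resistors.
R_p = (538×907)/(538+907) = 337.7 Ω
R_total = R_p + 10.0 = 337.7 + 10.0 = 347.7 Ω
I = V / R_total = 110 / 347.7 = 0.3164 A
All the supply current flows through R_c; use P = I²R_c.
P_R_c = (0.3164)² × 10.0 = 1.001 W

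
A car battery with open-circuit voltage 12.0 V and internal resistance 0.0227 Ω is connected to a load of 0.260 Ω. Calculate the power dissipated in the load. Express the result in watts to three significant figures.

Find the circuit current first, then P = I²R for the load (series elements share I).
I = ε / (r + R) = 12.0 / (0.0227 + 0.260) = 42.45 A
P_load = I² R = (42.45)² × 0.260 = 468.5 W

468 W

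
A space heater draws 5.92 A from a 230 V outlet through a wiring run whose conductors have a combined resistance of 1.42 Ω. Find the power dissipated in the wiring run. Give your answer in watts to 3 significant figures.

The wiring run is a series resistance carrying the load current; its dissipation is I²R_line.
The wiring run carries the full 5.92 A.
P_line = I² R_line = (5.920)² × 1.42 = 49.77 W

49.8 W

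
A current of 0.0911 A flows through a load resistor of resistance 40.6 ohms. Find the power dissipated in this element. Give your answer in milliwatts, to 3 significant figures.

337 mW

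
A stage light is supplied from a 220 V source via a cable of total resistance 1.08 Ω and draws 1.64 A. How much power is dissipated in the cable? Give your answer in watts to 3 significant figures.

Line loss is just I²R for the cable — we know both I and R_line directly.
The cable carries the full 1.64 A.
P_line = I² R_line = (1.640)² × 1.08 = 2.905 W

2.90 W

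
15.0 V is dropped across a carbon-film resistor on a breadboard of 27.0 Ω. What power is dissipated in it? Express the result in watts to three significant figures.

With V across and R both known, P = V²/R gives the dissipation directly.
P = (15.0 V)² / 27.0 Ω = 8.333 W

8.33 W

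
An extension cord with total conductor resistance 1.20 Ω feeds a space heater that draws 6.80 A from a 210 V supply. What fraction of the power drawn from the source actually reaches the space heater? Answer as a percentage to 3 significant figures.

The extension cord carries the full 6.80 A.
P_line = I² R_line = (6.800)² × 1.20 = 55.49 W
P_source = V I = 210 × 6.800 = 1428 W; P_load = 1373 W
η = P_load / P_source = 1373 / 1428 = 0.9611

96.1 %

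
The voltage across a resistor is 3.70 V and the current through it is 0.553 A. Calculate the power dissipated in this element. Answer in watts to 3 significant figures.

2.05 W

Both the voltage across and the current through the element are known, so P = V I applies directly.
P = 3.70 V × 0.5530 A = 2.046 W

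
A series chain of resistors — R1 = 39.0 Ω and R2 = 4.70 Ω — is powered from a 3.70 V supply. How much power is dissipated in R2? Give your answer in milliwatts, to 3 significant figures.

33.7 mW

The current is common to all series resistors; compute it, then apply P = I²R for the target.
R_total = 39.0 + 4.70 = 43.70 Ω
I = V / R_total = 3.70 / 43.70 = 0.08467 A
P_R2 = I² × R2 = (0.08467)² × 4.70 = 0.03369 W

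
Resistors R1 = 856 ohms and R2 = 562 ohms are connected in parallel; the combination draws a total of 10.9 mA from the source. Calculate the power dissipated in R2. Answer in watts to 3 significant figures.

Parallel branches share V, not I — compute V via R_eq, then use V²/R for the target branch.
1/R_eq = 1/856 + 1/562 ⇒ R_eq = 339.3 Ω
V = I_total × R_eq = 0.01090 × 339.3 = 3.698 V
P_R2 = V² / R2 = (3.698)² / 562 = 0.02433 W

0.0243 W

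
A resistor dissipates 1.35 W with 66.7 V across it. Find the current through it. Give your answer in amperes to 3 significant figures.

From P = V I = I²R = V²/R, with the two given quantities we get I = P / V.
I = 1.35 / 66.7 = 0.02024 A

0.0202 A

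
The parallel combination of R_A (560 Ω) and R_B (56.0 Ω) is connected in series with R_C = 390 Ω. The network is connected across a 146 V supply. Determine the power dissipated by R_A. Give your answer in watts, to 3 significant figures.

0.507 W

First find R_p for the parallel pair, then treat R_p + R_C as a series loop.
R_p = (560×56.0)/(560+56.0) = 50.91 Ω
R_total = R_p + 390 = 50.91 + 390 = 440.9 Ω
I = V / R_total = 146 / 440.9 = 0.3311 A
Voltage across the parallel pair: V_p = I × R_p = 0.3311 × 50.91 = 16.86 V
R_A has V_p across it, so P = V_p²/R_A.
P_R_A = (16.86)² / 560 = 0.5075 W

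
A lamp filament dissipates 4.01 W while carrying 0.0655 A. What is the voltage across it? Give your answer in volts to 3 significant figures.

61.2 V

The two known quantities fix the third via V = P / I.
V = 4.01 / 0.06550 = 61.22 V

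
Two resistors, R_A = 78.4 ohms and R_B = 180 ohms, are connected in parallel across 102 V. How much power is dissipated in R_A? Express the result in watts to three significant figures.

133 W

Each parallel branch sees the full supply voltage, so P = V²/R applies directly to the target branch.
P_R_A = V² / R_A = (102)² / 78.4 Ω = 132.7 W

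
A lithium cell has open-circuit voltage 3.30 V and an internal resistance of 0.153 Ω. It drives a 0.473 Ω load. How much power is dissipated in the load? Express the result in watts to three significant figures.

13.1 W

With r and R in series, I = ε/(r+R); the load dissipates I²R.
I = ε / (r + R) = 3.30 / (0.153 + 0.473) = 5.272 A
P_load = I² R = (5.272)² × 0.473 = 13.14 W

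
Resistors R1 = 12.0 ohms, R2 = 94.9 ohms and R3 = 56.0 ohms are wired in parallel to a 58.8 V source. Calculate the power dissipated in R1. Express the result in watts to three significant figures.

288 W

R1 sits directly across the source, so P = V²/R with V = 58.8 V.
P_R1 = V² / R1 = (58.8)² / 12.0 Ω = 288.1 W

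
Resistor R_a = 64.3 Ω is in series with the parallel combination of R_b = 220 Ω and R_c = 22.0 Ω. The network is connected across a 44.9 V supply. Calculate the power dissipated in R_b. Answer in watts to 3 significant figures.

0.516 W

Collapse R_b‖R_c to a single equivalent, reducing the network to two series elements.
R_p = (220×22.0)/(220+22.0) = 20.00 Ω
R_total = 64.3 + 20.00 = 84.30 Ω
I = V / R_total = 44.9 / 84.30 = 0.5326 A
Voltage across the parallel pair: V_p = I × R_p = 0.5326 × 20.00 = 10.65 V
With V_p across R_b, its power is V_p²/R_b.
P_R_b = (10.65)² / 220 = 0.5158 W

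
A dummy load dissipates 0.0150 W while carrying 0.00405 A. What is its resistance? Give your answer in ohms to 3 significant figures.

914 Ω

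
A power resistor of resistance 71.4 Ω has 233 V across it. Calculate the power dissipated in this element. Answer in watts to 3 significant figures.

760 W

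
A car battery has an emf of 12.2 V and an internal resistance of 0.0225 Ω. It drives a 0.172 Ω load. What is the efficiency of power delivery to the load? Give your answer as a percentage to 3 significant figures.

Efficiency is P_load / P_total. With a series r and R sharing the same I, P = I²R for each, so η = R/(R+r).
η = R / (R + r) = 0.172 / (0.172 + 0.0225) = 0.8843

88.4 %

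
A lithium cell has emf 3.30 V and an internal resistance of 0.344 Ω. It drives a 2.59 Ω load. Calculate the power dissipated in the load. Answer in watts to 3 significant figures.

3.28 W

With r and R in series, I = ε/(r+R); the load dissipates I²R.
I = ε / (r + R) = 3.30 / (0.344 + 2.59) = 1.125 A
P_load = I² R = (1.125)² × 2.59 = 3.276 W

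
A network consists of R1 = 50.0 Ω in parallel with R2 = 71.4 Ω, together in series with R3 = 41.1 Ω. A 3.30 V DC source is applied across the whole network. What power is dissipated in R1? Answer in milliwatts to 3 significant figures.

Combine R1 and R2 into their parallel equivalent first, reducing the network to two series resistors.
R_p = (50.0×71.4)/(50.0+71.4) = 29.41 Ω
R_total = R_p + 41.1 = 29.41 + 41.1 = 70.51 Ω
I = V / R_total = 3.30 / 70.51 = 0.04680 A
Voltage across the parallel pair: V_p = I × R_p = 0.04680 × 29.41 = 1.376 V
Use P = V²/R for R1 with V = V_p.
P_R1 = (1.376)² / 50.0 = 0.03789 W

37.9 mW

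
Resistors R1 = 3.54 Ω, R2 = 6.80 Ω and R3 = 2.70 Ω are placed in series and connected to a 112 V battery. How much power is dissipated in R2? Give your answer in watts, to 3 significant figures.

502 W

The current is common to all series resistors; compute it, then apply P = I²R for the target.
R_total = 3.54 + 6.80 + 2.70 = 13.04 Ω
I = V / R_total = 112 / 13.04 = 8.589 A
P_R2 = I² × R2 = (8.589)² × 6.80 = 501.6 W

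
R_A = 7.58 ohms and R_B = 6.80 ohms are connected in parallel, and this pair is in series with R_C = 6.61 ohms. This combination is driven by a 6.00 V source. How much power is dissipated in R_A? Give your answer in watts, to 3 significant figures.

Collapse the R_A‖R_B pair into one equivalent R_p; then R_p and R_C form a series string.
R_p = (7.58×6.80)/(7.58+6.80) = 3.584 Ω
R_total = R_p + 6.61 = 3.584 + 6.61 = 10.19 Ω
I = V / R_total = 6.00 / 10.19 = 0.5886 A
Voltage across the parallel pair: V_p = I × R_p = 0.5886 × 3.584 = 2.110 V
R_A sits across V_p; its power is V_p²/R.
P_R_A = (2.110)² / 7.58 = 0.5871 W

0.587 W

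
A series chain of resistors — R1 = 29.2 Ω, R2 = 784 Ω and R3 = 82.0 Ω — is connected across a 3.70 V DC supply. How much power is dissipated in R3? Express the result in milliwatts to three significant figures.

1.40 mW

The current is common to all series resistors; compute it, then apply P = I²R for the target.
R_total = 29.2 + 784 + 82.0 = 895.2 Ω
I = V / R_total = 3.70 / 895.2 = 0.004133 A
P_R3 = I² × R3 = (0.004133)² × 82.0 = 0.001401 W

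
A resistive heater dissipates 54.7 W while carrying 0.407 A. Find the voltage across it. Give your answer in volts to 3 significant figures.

134 V

Inverting the appropriate power form: V = P / I.
V = 54.7 / 0.4070 = 134.4 V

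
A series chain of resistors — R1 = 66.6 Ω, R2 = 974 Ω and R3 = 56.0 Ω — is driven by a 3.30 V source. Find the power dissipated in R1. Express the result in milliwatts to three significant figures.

0.603 mW

Every series element carries the same I. Get I from the total resistance, then P = I² × R1.
R_total = 66.6 + 974 + 56.0 = 1097 Ω
I = V / R_total = 3.30 / 1097 = 0.003009 A
P_R1 = I² × R1 = (0.003009)² × 66.6 = 0.0006031 W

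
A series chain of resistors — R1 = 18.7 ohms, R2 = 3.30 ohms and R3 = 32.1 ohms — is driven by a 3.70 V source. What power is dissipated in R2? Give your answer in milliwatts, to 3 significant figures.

15.4 mW

Since the resistors are in series they all carry the loop current I = V/R_total; the power in any one is I²R.
R_total = 18.7 + 3.30 + 32.1 = 54.10 Ω
I = V / R_total = 3.70 / 54.10 = 0.06839 A
P_R2 = I² × R2 = (0.06839)² × 3.30 = 0.01544 W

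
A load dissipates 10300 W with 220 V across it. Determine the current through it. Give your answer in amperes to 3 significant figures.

46.8 A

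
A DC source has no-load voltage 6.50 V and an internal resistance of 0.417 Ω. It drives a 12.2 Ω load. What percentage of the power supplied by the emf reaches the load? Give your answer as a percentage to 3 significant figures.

96.7 %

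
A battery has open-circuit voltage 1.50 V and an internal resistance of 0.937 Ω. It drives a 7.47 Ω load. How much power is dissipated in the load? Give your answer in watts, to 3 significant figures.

0.238 W

The internal resistance and the load are in series, so the same I flows through both; get I from ε/(r+R), then I²R for the load.
I = ε / (r + R) = 1.50 / (0.937 + 7.47) = 0.1784 A
P_load = I² R = (0.1784)² × 7.47 = 0.2378 W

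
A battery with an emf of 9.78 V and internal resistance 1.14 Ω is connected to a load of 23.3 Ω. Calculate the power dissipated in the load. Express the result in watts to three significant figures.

Find the circuit current first, then P = I²R for the load (series elements share I).
I = ε / (r + R) = 9.78 / (1.14 + 23.3) = 0.4002 A
P_load = I² R = (0.4002)² × 23.3 = 3.731 W

3.73 W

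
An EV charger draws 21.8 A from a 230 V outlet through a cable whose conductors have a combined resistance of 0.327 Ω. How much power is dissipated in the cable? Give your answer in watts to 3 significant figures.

Only the current and the line resistance are needed for the I²R loss.
The cable carries the full 21.8 A.
P_line = I² R_line = (21.80)² × 0.327 = 155.4 W

155 W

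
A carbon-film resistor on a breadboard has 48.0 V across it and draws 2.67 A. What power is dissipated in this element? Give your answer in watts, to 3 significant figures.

128 W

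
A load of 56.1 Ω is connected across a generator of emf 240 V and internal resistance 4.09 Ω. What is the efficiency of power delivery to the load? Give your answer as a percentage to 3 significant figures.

Efficiency is P_load / P_total. With a series r and R sharing the same I, P = I²R for each, so η = R/(R+r).
η = R / (R + r) = 56.1 / (56.1 + 4.09) = 0.9320

93.2 %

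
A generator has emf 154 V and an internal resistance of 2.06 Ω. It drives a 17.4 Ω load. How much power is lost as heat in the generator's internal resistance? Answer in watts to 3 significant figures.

The internal resistance carries the same current as the load; P_int = I²r.
I = ε / (r + R) = 154 / (2.06 + 17.4) = 7.914 A
P_int = I² r = (7.914)² × 2.06 = 129.0 W

129 W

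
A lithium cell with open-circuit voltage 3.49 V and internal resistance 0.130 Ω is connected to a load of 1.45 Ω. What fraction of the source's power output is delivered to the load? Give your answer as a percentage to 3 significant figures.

91.8 %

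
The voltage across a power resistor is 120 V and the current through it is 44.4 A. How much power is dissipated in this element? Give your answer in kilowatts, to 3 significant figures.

5.33 kW

With V and I both given, power follows immediately from P = V I.
P = 120 V × 44.40 A = 5328 W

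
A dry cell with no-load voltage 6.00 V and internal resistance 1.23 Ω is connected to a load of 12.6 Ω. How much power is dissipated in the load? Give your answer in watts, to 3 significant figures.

2.37 W

The internal resistance and the load are in series, so the same I flows through both; get I from ε/(r+R), then I²R for the load.
I = ε / (r + R) = 6.00 / (1.23 + 12.6) = 0.4338 A
P_load = I² R = (0.4338)² × 12.6 = 2.372 W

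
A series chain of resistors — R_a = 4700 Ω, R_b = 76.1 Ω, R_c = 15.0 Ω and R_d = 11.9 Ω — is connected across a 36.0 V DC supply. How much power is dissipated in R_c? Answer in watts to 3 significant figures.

Series elements share the same current, so find I first, then use P = I²R.
R_total = 4700 + 76.1 + 15.0 + 11.9 = 4803 Ω
I = V / R_total = 36.0 / 4803 = 0.007495 A
P_R_c = I² × R_c = (0.007495)² × 15.0 = 0.0008427 W

0.000843 W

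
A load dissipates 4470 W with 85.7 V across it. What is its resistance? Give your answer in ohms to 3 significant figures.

1.64 Ω

Rearranging the power relation for the two known quantities gives R = V² / P.
R = (85.7)² / 4470 = 1.643 Ω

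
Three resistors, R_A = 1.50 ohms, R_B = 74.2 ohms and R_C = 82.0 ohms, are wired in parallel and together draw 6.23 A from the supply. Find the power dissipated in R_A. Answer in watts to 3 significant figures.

We need the common branch voltage; get it from I_total × R_eq, then P = V²/R for the branch.
1/R_eq = 1/1.50 + 1/74.2 + 1/82.0 ⇒ R_eq = 1.444 Ω
V = I_total × R_eq = 6.230 × 1.444 = 8.998 V
P_R_A = V² / R_A = (8.998)² / 1.50 = 53.98 W

54.0 W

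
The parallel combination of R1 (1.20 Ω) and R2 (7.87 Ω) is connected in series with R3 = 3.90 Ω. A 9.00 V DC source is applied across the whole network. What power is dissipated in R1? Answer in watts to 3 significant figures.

Combine R1 and R2 into their parallel equivalent first, reducing the network to two series resistors.
R_p = (1.20×7.87)/(1.20+7.87) = 1.041 Ω
R_total = R_p + 3.90 = 1.041 + 3.90 = 4.941 Ω
I = V / R_total = 9.00 / 4.941 = 1.821 A
Voltage across the parallel pair: V_p = I × R_p = 1.821 × 1.041 = 1.897 V
Use P = V²/R for R1 with V = V_p.
P_R1 = (1.897)² / 1.20 = 2.997 W

3.00 W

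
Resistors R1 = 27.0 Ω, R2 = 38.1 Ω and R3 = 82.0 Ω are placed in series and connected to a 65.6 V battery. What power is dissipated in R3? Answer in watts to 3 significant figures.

16.3 W

Since the resistors are in series they all carry the loop current I = V/R_total; the power in any one is I²R.
R_total = 27.0 + 38.1 + 82.0 = 147.1 Ω
I = V / R_total = 65.6 / 147.1 = 0.4460 A
P_R3 = I² × R3 = (0.4460)² × 82.0 = 16.31 W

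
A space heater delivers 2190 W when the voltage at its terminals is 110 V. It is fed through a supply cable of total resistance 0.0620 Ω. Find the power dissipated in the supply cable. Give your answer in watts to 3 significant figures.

24.6 W

The supply cable is a series resistance carrying the load current; its dissipation is I²R_line.
I = P / V = 2190 / 110 = 19.91 A through the supply cable.
P_line = I² R_line = (19.91)² × 0.0620 = 24.58 W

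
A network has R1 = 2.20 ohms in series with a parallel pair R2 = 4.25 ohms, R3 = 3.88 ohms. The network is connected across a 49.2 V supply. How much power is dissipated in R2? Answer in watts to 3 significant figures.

Reduce the parallel pair to R_p first; the network is then a simple series string.
R_p = (4.25×3.88)/(4.25+3.88) = 2.028 Ω
R_total = 2.20 + 2.028 = 4.228 Ω
I = V / R_total = 49.2 / 4.228 = 11.64 A
Voltage across the parallel pair: V_p = I × R_p = 11.64 × 2.028 = 23.60 V
R2 sees V_p directly, so P = V_p² / R2.
P_R2 = (23.60)² / 4.25 = 131.1 W

131 W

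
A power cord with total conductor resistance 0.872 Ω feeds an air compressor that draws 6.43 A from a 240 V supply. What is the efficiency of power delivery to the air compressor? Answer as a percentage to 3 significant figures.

97.7 %

The power cord carries the full 6.43 A.
P_line = I² R_line = (6.430)² × 0.872 = 36.05 W
P_source = V I = 240 × 6.430 = 1543 W; P_load = 1507 W
η = P_load / P_source = 1507 / 1543 = 0.9766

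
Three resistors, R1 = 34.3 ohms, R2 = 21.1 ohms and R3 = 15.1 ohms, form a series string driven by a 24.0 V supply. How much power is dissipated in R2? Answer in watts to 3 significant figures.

2.45 W

Since the resistors are in series they all carry the loop current I = V/R_total; the power in any one is I²R.
R_total = 34.3 + 21.1 + 15.1 = 70.50 Ω
I = V / R_total = 24.0 / 70.50 = 0.3404 A
P_R2 = I² × R2 = (0.3404)² × 21.1 = 2.445 W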